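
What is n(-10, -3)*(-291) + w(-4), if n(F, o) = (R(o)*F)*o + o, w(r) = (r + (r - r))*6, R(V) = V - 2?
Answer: 44499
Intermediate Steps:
R(V) = -2 + V
w(r) = 6*r (w(r) = (r + 0)*6 = r*6 = 6*r)
n(F, o) = o + F*o*(-2 + o) (n(F, o) = ((-2 + o)*F)*o + o = (F*(-2 + o))*o + o = F*o*(-2 + o) + o = o + F*o*(-2 + o))
n(-10, -3)*(-291) + w(-4) = -3*(1 - 10*(-2 - 3))*(-291) + 6*(-4) = -3*(1 - 10*(-5))*(-291) - 24 = -3*(1 + 50)*(-291) - 24 = -3*51*(-291) - 24 = -153*(-291) - 24 = 44523 - 24 = 44499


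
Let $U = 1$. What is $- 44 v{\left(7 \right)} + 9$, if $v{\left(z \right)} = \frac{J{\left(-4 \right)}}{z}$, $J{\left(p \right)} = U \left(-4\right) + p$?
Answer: $\frac{415}{7} \approx 59.286$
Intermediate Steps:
$J{\left(p \right)} = -4 + p$ ($J{\left(p \right)} = 1 \left(-4\right) + p = -4 + p$)
$v{\left(z \right)} = - \frac{8}{z}$ ($v{\left(z \right)} = \frac{-4 - 4}{z} = - \frac{8}{z}$)
$- 44 v{\left(7 \right)} + 9 = - 44 \left(- \frac{8}{7}\right) + 9 = - 44 \left(\left(-8\right) \frac{1}{7}\right) + 9 = \left(-44\right) \left(- \frac{8}{7}\right) + 9 = \frac{352}{7} + 9 = \frac{415}{7}$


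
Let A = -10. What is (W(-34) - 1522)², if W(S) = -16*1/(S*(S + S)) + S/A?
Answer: 4815334305769/2088025 ≈ 2.3062e+6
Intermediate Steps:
W(S) = -8/S² - S/10 (W(S) = -16*1/(S*(S + S)) + S/(-10) = -16*1/(2*S²) + S*(-⅒) = -16*1/(2*S²) - S/10 = -8/S² - S/10)
(W(-34) - 1522)² = ((-8/(-34)² - ⅒*(-34)) - 1522)² = ((-8*1/1156 + 17/5) - 1522)² = ((-2/289 + 17/5) - 1522)² = (4903/1445 - 1522)² = (-2194387/1445)² = 4815334305769/2088025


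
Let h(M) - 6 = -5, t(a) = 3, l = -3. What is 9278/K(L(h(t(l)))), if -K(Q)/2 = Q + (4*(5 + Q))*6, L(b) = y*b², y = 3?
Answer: -4639/195 ≈ -23.790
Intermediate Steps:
h(M) = 1 (h(M) = 6 - 5 = 1)
L(b) = 3*b²
K(Q) = -240 - 50*Q (K(Q) = -2*(Q + (4*(5 + Q))*6) = -2*(Q + (20 + 4*Q)*6) = -2*(Q + (120 + 24*Q)) = -2*(120 + 25*Q) = -240 - 50*Q)
9278/K(L(h(t(l)))) = 9278/(-240 - 150*1²) = 9278/(-240 - 150) = 9278/(-390) = 9278*(-1/390) = -4639/195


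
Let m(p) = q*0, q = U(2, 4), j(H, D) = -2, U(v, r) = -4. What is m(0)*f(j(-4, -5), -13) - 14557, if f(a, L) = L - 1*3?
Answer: -14557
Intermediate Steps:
q = -4
f(a, L) = -3 + L (f(a, L) = L - 3 = -3 + L)
m(p) = 0 (m(p) = -4*0 = 0)
m(0)*f(j(-4, -5), -13) - 14557 = 0*(-3 - 13) - 14557 = 0*(-16) - 14557 = 0 - 14557 = -14557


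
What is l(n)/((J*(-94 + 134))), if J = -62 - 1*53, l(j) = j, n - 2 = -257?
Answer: 51/920 ≈ 0.055435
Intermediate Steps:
n = -255 (n = 2 - 257 = -255)
J = -115 (J = -62 - 53 = -115)
l(n)/((J*(-94 + 134))) = -255*(-1/(115*(-94 + 134))) = -255/((-115*40)) = -255/(-4600) = -255*(-1/4600) = 51/920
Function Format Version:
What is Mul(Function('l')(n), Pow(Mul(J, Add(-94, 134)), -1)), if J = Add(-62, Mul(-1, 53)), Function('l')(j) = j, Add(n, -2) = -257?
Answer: Rational(51, 920) ≈ 0.055435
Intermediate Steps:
n = -255 (n = Add(2, -257) = -255)
J = -115 (J = Add(-62, -53) = -115)
Mul(Function('l')(n), Pow(Mul(J, Add(-94, 134)), -1)) = Mul(-255, Pow(Mul(-115, Add(-94, 134)), -1)) = Mul(-255, Pow(Mul(-115, 40), -1)) = Mul(-255, Pow(-4600, -1)) = Mul(-255, Rational(-1, 4600)) = Rational(51, 920)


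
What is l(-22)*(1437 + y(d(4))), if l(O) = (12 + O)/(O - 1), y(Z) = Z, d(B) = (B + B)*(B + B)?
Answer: 15010/23 ≈ 652.61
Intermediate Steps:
d(B) = 4*B**2 (d(B) = (2*B)*(2*B) = 4*B**2)
l(O) = (12 + O)/(-1 + O)
l(-22)*(1437 + y(d(4))) = ((12 - 22)/(-1 - 22))*(1437 + 4*4**2) = (-10/(-23))*(1437 + 4*16) = (-1/23*(-10))*(1437 + 64) = (10/23)*1501 = 15010/23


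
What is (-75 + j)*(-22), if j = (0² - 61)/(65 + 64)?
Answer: 214192/129 ≈ 1660.4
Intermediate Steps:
j = -61/129 (j = (0 - 61)/129 = -61*1/129 = -61/129 ≈ -0.47287)
(-75 + j)*(-22) = (-75 - 61/129)*(-22) = -9736/129*(-22) = 214192/129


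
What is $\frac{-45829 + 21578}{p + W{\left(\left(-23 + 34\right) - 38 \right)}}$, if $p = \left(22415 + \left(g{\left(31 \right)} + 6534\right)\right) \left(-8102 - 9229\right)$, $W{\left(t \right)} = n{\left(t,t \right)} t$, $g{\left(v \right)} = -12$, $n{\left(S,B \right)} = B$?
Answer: $\frac{24251}{501506418} \approx 4.8356 \cdot 10^{-5}$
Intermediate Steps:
$W{\left(t \right)} = t^{2}$ ($W{\left(t \right)} = t t = t^{2}$)
$p = -501507147$ ($p = \left(22415 + \left(-12 + 6534\right)\right) \left(-8102 - 9229\right) = \left(22415 + 6522\right) \left(-17331\right) = 28937 \left(-17331\right) = -501507147$)
$\frac{-45829 + 21578}{p + W{\left(\left(-23 + 34\right) - 38 \right)}} = \frac{-45829 + 21578}{-501507147 + \left(\left(-23 + 34\right) - 38\right)^{2}} = - \frac{24251}{-501507147 + \left(11 - 38\right)^{2}} = - \frac{24251}{-501507147 + \left(-27\right)^{2}} = - \frac{24251}{-501507147 + 729} = - \frac{24251}{-501506418} = \left(-24251\right) \left(- \frac{1}{501506418}\right) = \frac{24251}{501506418}$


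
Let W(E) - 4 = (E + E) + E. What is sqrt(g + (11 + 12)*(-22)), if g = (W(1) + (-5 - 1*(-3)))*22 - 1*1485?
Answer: 3*I*sqrt(209) ≈ 43.37*I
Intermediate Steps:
W(E) = 4 + 3*E (W(E) = 4 + ((E + E) + E) = 4 + (2*E + E) = 4 + 3*E)
g = -1375 (g = ((4 + 3*1) + (-5 - 1*(-3)))*22 - 1*1485 = ((4 + 3) + (-5 + 3))*22 - 1485 = (7 - 2)*22 - 1485 = 5*22 - 1485 = 110 - 1485 = -1375)
sqrt(g + (11 + 12)*(-22)) = sqrt(-1375 + (11 + 12)*(-22)) = sqrt(-1375 + 23*(-22)) = sqrt(-1375 - 506) = sqrt(-1881) = 3*I*sqrt(209)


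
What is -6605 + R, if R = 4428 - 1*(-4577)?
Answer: 2400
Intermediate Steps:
R = 9005 (R = 4428 + 4577 = 9005)
-6605 + R = -6605 + 9005 = 2400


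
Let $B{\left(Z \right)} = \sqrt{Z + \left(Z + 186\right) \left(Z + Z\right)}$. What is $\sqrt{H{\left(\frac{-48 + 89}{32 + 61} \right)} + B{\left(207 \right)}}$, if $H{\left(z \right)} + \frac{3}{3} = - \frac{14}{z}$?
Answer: $\frac{\sqrt{-55063 + 5043 \sqrt{18101}}}{41} \approx 19.258$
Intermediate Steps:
$B{\left(Z \right)} = \sqrt{Z + 2 Z \left(186 + Z\right)}$ ($B{\left(Z \right)} = \sqrt{Z + \left(186 + Z\right) 2 Z} = \sqrt{Z + 2 Z \left(186 + Z\right)}$)
$H{\left(z \right)} = -1 - \frac{14}{z}$
$\sqrt{H{\left(\frac{-48 + 89}{32 + 61} \right)} + B{\left(207 \right)}} = \sqrt{\frac{-14 - \frac{-48 + 89}{32 + 61}}{\left(-48 + 89\right) \frac{1}{32 + 61}} + \sqrt{207 \left(373 + 2 \cdot 207\right)}} = \sqrt{\frac{-14 - \frac{41}{93}}{41 \cdot \frac{1}{93}} + \sqrt{207 \left(373 + 414\right)}} = \sqrt{\frac{-14 - 41 \cdot \frac{1}{93}}{41 \cdot \frac{1}{93}} + \sqrt{207 \cdot 787}} = \sqrt{\frac{-14 - \frac{41}{93}}{\frac{41}{93}} + \sqrt{162909}} = \sqrt{\frac{93 \left(-14 - \frac{41}{93}\right)}{41} + 3 \sqrt{18101}} = \sqrt{\frac{93}{41} \left(- \frac{1343}{93}\right) + 3 \sqrt{18101}} = \sqrt{- \frac{1343}{41} + 3 \sqrt{18101}}$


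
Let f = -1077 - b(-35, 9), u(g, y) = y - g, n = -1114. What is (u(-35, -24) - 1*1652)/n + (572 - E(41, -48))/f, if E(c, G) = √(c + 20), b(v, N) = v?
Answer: 536357/580394 + √61/1042 ≈ 0.93162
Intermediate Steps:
E(c, G) = √(20 + c)
f = -1042 (f = -1077 - 1*(-35) = -1077 + 35 = -1042)
(u(-35, -24) - 1*1652)/n + (572 - E(41, -48))/f = ((-24 - 1*(-35)) - 1*1652)/(-1114) + (572 - √(20 + 41))/(-1042) = ((-24 + 35) - 1652)*(-1/1114) + (572 - √61)*(-1/1042) = (11 - 1652)*(-1/1114) + (-286/521 + √61/1042) = -1641*(-1/1114) + (-286/521 + √61/1042) = 1641/1114 + (-286/521 + √61/1042) = 536357/580394 + √61/1042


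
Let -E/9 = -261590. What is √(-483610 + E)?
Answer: 10*√18707 ≈ 1367.7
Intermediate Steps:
E = 2354310 (E = -9*(-261590) = 2354310)
√(-483610 + E) = √(-483610 + 2354310) = √1870700 = 10*√18707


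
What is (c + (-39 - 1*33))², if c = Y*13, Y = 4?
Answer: 400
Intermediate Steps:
c = 52 (c = 4*13 = 52)
(c + (-39 - 1*33))² = (52 + (-39 - 1*33))² = (52 + (-39 - 33))² = (52 - 72)² = (-20)² = 400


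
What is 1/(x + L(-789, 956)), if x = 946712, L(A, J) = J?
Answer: 1/947668 ≈ 1.0552e-6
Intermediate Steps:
1/(x + L(-789, 956)) = 1/(946712 + 956) = 1/947668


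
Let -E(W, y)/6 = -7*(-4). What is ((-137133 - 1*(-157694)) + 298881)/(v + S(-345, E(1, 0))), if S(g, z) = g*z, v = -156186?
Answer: -159721/49113 ≈ -3.2521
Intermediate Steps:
E(W, y) = -168 (E(W, y) = -(-42)*(-4) = -6*28 = -168)
((-137133 - 1*(-157694)) + 298881)/(v + S(-345, E(1, 0))) = ((-137133 - 1*(-157694)) + 298881)/(-156186 - 345*(-168)) = ((-137133 + 157694) + 298881)/(-156186 + 57960) = (20561 + 298881)/(-98226) = 319442*(-1/98226) = -159721/49113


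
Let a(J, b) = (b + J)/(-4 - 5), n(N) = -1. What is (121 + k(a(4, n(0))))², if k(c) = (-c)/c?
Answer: 14400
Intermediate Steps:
a(J, b) = -J/9 - b/9 (a(J, b) = (J + b)/(-9) = (J + b)*(-⅑) = -J/9 - b/9)
k(c) = -1
(121 + k(a(4, n(0))))² = (121 - 1)² = 120² = 14400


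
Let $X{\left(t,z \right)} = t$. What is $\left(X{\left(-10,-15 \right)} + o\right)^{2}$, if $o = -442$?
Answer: $204304$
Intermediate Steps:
$\left(X{\left(-10,-15 \right)} + o\right)^{2} = \left(-10 - 442\right)^{2} = \left(-452\right)^{2} = 204304$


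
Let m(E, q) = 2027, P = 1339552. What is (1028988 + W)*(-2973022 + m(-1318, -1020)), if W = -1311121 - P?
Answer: 4818018026575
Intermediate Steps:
W = -2650673 (W = -1311121 - 1*1339552 = -1311121 - 1339552 = -2650673)
(1028988 + W)*(-2973022 + m(-1318, -1020)) = (1028988 - 2650673)*(-2973022 + 2027) = -1621685*(-2970995) = 4818018026575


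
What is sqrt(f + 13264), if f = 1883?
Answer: 9*sqrt(187) ≈ 123.07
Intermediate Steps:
sqrt(f + 13264) = sqrt(1883 + 13264) = sqrt(15147) = 9*sqrt(187)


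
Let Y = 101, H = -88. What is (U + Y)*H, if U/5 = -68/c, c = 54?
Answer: -225016/27 ≈ -8333.9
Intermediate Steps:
U = -170/27 (U = 5*(-68/54) = 5*(-68*1/54) = 5*(-34/27) = -170/27 ≈ -6.2963)
(U + Y)*H = (-170/27 + 101)*(-88) = (2557/27)*(-88) = -225016/27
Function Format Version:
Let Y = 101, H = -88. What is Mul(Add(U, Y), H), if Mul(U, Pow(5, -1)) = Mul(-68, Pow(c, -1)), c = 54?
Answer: Rational(-225016, 27) ≈ -8333.9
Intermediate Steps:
U = Rational(-170, 27) (U = Mul(5, Mul(-68, Pow(54, -1))) = Mul(5, Mul(-68, Rational(1, 54))) = Mul(5, Rational(-34, 27)) = Rational(-170, 27) ≈ -6.2963)
Mul(Add(U, Y), H) = Mul(Add(Rational(-170, 27), 101), -88) = Mul(Rational(2557, 27), -88) = Rational(-225016, 27)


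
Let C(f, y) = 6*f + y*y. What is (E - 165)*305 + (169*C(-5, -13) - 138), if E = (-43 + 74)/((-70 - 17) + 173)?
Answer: -2310137/86 ≈ -26862.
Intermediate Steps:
C(f, y) = y**2 + 6*f (C(f, y) = 6*f + y**2 = y**2 + 6*f)
E = 31/86 (E = 31/(-87 + 173) = 31/86 ≈ 0.36047)
(E - 165)*305 + (169*C(-5, -13) - 138) = (31/86 - 165)*305 + (169*((-13)**2 + 6*(-5)) - 138) = -14159/86*305 + (169*(169 - 30) - 138) = -4318495/86 + (169*139 - 138) = -4318495/86 + (23491 - 138) = -4318495/86 + 23353 = -2310137/86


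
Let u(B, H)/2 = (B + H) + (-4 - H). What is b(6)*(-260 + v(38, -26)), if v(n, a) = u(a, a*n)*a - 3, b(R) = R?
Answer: 7782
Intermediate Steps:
u(B, H) = -8 + 2*B (u(B, H) = 2*((B + H) + (-4 - H)) = 2*(-4 + B) = -8 + 2*B)
v(n, a) = -3 + a*(-8 + 2*a) (v(n, a) = (-8 + 2*a)*a - 3 = a*(-8 + 2*a) - 3 = -3 + a*(-8 + 2*a))
b(6)*(-260 + v(38, -26)) = 6*(-260 + (-3 + 2*(-26)*(-4 - 26))) = 6*(-260 + (-3 + 2*(-26)*(-30))) = 6*(-260 + (-3 + 1560)) = 6*(-260 + 1557) = 6*1297 = 7782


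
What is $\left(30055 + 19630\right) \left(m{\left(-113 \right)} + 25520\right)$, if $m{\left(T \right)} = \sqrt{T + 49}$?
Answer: $1267961200 + 397480 i \approx 1.268 \cdot 10^{9} + 3.9748 \cdot 10^{5} i$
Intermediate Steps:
$m{\left(T \right)} = \sqrt{49 + T}$
$\left(30055 + 19630\right) \left(m{\left(-113 \right)} + 25520\right) = \left(30055 + 19630\right) \left(\sqrt{49 - 113} + 25520\right) = 49685 \left(\sqrt{-64} + 25520\right) = 49685 \left(8 i + 25520\right) = 49685 \left(25520 + 8 i\right) = 1267961200 + 397480 i$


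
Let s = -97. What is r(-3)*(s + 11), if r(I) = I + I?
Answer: 516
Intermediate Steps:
r(I) = 2*I
r(-3)*(s + 11) = (2*(-3))*(-97 + 11) = -6*(-86) = 516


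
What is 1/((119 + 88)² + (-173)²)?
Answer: 1/72778 ≈ 1.3740e-5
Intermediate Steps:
1/((119 + 88)² + (-173)²) = 1/(207² + 29929) = 1/(42849 + 29929) = 1/72778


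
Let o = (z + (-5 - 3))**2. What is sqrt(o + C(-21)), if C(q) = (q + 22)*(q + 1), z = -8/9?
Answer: 2*sqrt(1195)/9 ≈ 7.6819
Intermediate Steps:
z = -8/9 (z = -8*1/9 = -8/9 ≈ -0.88889)
o = 6400/81 (o = (-8/9 + (-5 - 3))**2 = (-8/9 - 8)**2 = (-80/9)**2 = 6400/81 ≈ 79.012)
C(q) = (1 + q)*(22 + q) (C(q) = (22 + q)*(1 + q) = (1 + q)*(22 + q))
sqrt(o + C(-21)) = sqrt(6400/81 + (22 + (-21)**2 + 23*(-21))) = sqrt(6400/81 + (22 + 441 - 483)) = sqrt(6400/81 - 20) = sqrt(4780/81) = 2*sqrt(1195)/9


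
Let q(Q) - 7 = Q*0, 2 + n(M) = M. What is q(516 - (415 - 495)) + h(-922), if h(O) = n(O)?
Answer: -917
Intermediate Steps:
n(M) = -2 + M
h(O) = -2 + O
q(Q) = 7 (q(Q) = 7 + Q*0 = 7 + 0 = 7)
q(516 - (415 - 495)) + h(-922) = 7 + (-2 - 922) = 7 - 924 = -917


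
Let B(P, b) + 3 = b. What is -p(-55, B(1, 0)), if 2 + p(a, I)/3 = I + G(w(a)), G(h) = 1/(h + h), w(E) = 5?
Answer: 147/10 ≈ 14.700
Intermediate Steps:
B(P, b) = -3 + b
G(h) = 1/(2*h)
p(a, I) = -57/10 + 3*I (p(a, I) = -6 + 3*(I + (½)/5) = -6 + 3*(I + (½)*(⅕)) = -6 + 3*(I + ⅒) = -6 + 3*(⅒ + I) = -6 + (3/10 + 3*I) = -57/10 + 3*I)
-p(-55, B(1, 0)) = -(-57/10 + 3*(-3 + 0)) = -(-57/10 + 3*(-3)) = -(-57/10 - 9) = -1*(-147/10) = 147/10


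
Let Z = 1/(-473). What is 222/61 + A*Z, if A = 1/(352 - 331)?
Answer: 2205065/605913 ≈ 3.6392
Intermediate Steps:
Z = -1/473 ≈ -0.0021142
A = 1/21 ≈ 0.047619
222/61 + A*Z = 222/61 + (1/21)*(-1/473) = 222*(1/61) - 1/9933 = 222/61 - 1/9933 = 2205065/605913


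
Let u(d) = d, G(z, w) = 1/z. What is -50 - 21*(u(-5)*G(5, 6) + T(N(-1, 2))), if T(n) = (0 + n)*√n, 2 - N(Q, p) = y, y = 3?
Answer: -29 + 21*I ≈ -29.0 + 21.0*I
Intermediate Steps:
N(Q, p) = -1 (N(Q, p) = 2 - 1*3 = 2 - 3 = -1)
T(n) = n^(3/2) (T(n) = n*√n = n^(3/2))
-50 - 21*(u(-5)*G(5, 6) + T(N(-1, 2))) = -50 - 21*(-5/5 + (-1)^(3/2)) = -50 - 21*(-5*⅕ - I) = -50 - 21*(-1 - I) = -50 + (21 + 21*I) = -29 + 21*I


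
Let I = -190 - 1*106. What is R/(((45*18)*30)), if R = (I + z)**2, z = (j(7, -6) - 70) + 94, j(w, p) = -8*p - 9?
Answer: 54289/24300 ≈ 2.2341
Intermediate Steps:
I = -296 (I = -190 - 106 = -296)
j(w, p) = -9 - 8*p
z = 63 (z = ((-9 - 8*(-6)) - 70) + 94 = ((-9 + 48) - 70) + 94 = (39 - 70) + 94 = -31 + 94 = 63)
R = 54289 (R = (-296 + 63)**2 = (-233)**2 = 54289)
R/(((45*18)*30)) = 54289/(((45*18)*30)) = 54289/((810*30)) = 54289/24300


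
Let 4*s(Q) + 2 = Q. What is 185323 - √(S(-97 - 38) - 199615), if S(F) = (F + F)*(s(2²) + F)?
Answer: 185323 - 10*I*√1633 ≈ 1.8532e+5 - 404.1*I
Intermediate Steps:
s(Q) = -½ + Q/4
S(F) = 2*F*(½ + F) (S(F) = (F + F)*((-½ + (¼)*2²) + F) = (2*F)*((-½ + (¼)*4) + F) = (2*F)*((-½ + 1) + F) = (2*F)*(½ + F) = 2*F*(½ + F))
185323 - √(S(-97 - 38) - 199615) = 185323 - √((-97 - 38)*(1 + 2*(-97 - 38)) - 199615) = 185323 - √(-135*(1 + 2*(-135)) - 199615) = 185323 - √(-135*(1 - 270) - 199615) = 185323 - √(-135*(-269) - 199615) = 185323 - √(36315 - 199615) = 185323 - √(-163300) = 185323 - 10*I*√1633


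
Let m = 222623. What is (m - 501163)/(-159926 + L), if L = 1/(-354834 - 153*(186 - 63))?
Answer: 104077306620/59756829679 ≈ 1.7417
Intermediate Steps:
L = -1/373653 (L = 1/(-354834 - 153*123) = 1/(-354834 - 18819) = 1/(-373653) = -1/373653 ≈ -2.6763e-6)
(m - 501163)/(-159926 + L) = (222623 - 501163)/(-159926 - 1/373653) = -278540/(-59756829679/373653) = -278540*(-373653/59756829679) = 104077306620/59756829679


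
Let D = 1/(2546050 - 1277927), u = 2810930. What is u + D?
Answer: 3564604984391/1268123 ≈ 2.8109e+6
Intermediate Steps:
D = 1/1268123 ≈ 7.8857e-7
u + D = 2810930 + 1/1268123 = 3564604984391/1268123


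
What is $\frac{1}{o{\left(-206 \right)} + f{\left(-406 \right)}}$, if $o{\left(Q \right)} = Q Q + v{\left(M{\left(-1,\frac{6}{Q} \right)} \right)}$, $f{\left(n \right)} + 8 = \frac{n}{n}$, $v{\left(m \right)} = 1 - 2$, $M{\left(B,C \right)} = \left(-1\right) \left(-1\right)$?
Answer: $\frac{1}{42428} \approx 2.3569 \cdot 10^{-5}$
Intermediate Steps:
$M{\left(B,C \right)} = 1$
$v{\left(m \right)} = -1$
$f{\left(n \right)} = -7$ ($f{\left(n \right)} = -8 + \frac{n}{n} = -8 + 1 = -7$)
$o{\left(Q \right)} = -1 + Q^{2}$ ($o{\left(Q \right)} = Q Q - 1 = Q^{2} - 1 = -1 + Q^{2}$)
$\frac{1}{o{\left(-206 \right)} + f{\left(-406 \right)}} = \frac{1}{\left(-1 + \left(-206\right)^{2}\right) - 7} = \frac{1}{\left(-1 + 42436\right) - 7} = \frac{1}{42435 - 7} = \frac{1}{42428}$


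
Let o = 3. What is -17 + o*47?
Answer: 124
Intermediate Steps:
-17 + o*47 = -17 + 3*47 = -17 + 141 = 124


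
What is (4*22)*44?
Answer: 3872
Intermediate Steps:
(4*22)*44 = 88*44 = 3872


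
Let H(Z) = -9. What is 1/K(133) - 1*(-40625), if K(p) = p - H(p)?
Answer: 5768751/142 ≈ 40625.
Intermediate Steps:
K(p) = 9 + p (K(p) = p - 1*(-9) = p + 9 = 9 + p)
1/K(133) - 1*(-40625) = 1/(9 + 133) - 1*(-40625) = 1/142 + 40625 = 5768751/142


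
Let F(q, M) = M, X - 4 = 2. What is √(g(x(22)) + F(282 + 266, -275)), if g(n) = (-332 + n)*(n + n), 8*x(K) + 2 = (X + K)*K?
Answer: I*√631294/4 ≈ 198.64*I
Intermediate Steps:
X = 6 (X = 4 + 2 = 6)
x(K) = -¼ + K*(6 + K)/8 (x(K) = -¼ + ((6 + K)*K)/8 = -¼ + (K*(6 + K))/8 = -¼ + K*(6 + K)/8)
g(n) = 2*n*(-332 + n) (g(n) = (-332 + n)*(2*n) = 2*n*(-332 + n))
√(g(x(22)) + F(282 + 266, -275)) = √(2*(-¼ + (⅛)*22² + (¾)*22)*(-332 + (-¼ + (⅛)*22² + (¾)*22)) - 275) = √(2*(-¼ + (⅛)*484 + 33/2)*(-332 + (-¼ + (⅛)*484 + 33/2)) - 275) = √(2*(-¼ + 121/2 + 33/2)*(-332 + (-¼ + 121/2 + 33/2)) - 275) = √(2*(307/4)*(-332 + 307/4) - 275) = √(2*(307/4)*(-1021/4) - 275) = √(-313447/8 - 275) = √(-315647/8) = I*√631294/4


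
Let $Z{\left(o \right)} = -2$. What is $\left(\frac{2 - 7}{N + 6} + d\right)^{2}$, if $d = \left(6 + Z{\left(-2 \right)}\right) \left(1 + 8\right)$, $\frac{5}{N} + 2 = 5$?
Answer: $\frac{660969}{529} \approx 1249.5$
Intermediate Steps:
$N = \frac{5}{3}$ ($N = \frac{5}{-2 + 5} = \frac{5}{3} \approx 1.6667$)
$d = 36$ ($d = \left(6 - 2\right) \left(1 + 8\right) = 4 \cdot 9 = 36$)
$\left(\frac{2 - 7}{N + 6} + d\right)^{2} = \left(\frac{2 - 7}{\frac{5}{3} + 6} + 36\right)^{2} = \left(- \frac{5}{\frac{23}{3}} + 36\right)^{2} = \left(\left(-5\right) \frac{3}{23} + 36\right)^{2} = \left(- \frac{15}{23} + 36\right)^{2} = \left(\frac{813}{23}\right)^{2} = \frac{660969}{529}$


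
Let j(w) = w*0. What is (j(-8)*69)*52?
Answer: 0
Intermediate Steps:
j(w) = 0
(j(-8)*69)*52 = (0*69)*52 = 0*52 = 0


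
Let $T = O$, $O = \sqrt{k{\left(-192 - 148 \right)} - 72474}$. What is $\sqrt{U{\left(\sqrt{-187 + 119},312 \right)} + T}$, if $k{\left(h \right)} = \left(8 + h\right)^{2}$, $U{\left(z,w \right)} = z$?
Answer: $\sqrt{5 \sqrt{1510} + 2 i \sqrt{17}} \approx 13.942 + 0.29573 i$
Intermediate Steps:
$O = 5 \sqrt{1510}$ ($O = \sqrt{\left(8 - 340\right)^{2} - 72474} = \sqrt{\left(-332\right)^{2} - 72474} = \sqrt{110224 - 72474} = \sqrt{37750} = 5 \sqrt{1510} \approx 194.29$)
$T = 5 \sqrt{1510} \approx 194.29$
$\sqrt{U{\left(\sqrt{-187 + 119},312 \right)} + T} = \sqrt{\sqrt{-187 + 119} + 5 \sqrt{1510}} = \sqrt{\sqrt{-68} + 5 \sqrt{1510}} = \sqrt{2 i \sqrt{17} + 5 \sqrt{1510}} = \sqrt{5 \sqrt{1510} + 2 i \sqrt{17}}$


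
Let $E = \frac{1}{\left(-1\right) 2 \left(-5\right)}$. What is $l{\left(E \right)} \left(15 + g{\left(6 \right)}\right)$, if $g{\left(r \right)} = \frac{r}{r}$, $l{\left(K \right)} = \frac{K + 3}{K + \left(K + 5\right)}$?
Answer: $\frac{124}{13} \approx 9.5385$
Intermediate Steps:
$E = \frac{1}{10}$ ($E = \frac{1}{\left(-2\right) \left(-5\right)} = \frac{1}{10} \approx 0.1$)
$l{\left(K \right)} = \frac{3 + K}{5 + 2 K}$ ($l{\left(K \right)} = \frac{3 + K}{K + \left(5 + K\right)} = \frac{3 + K}{5 + 2 K}$)
$g{\left(r \right)} = 1$
$l{\left(E \right)} \left(15 + g{\left(6 \right)}\right) = \frac{3 + \frac{1}{10}}{5 + 2 \cdot \frac{1}{10}} \left(15 + 1\right) = \frac{1}{5 + \frac{1}{5}} \cdot \frac{31}{10} \cdot 16 = \frac{1}{\frac{26}{5}} \cdot \frac{31}{10} \cdot 16 = \frac{5}{26} \cdot \frac{31}{10} \cdot 16 = \frac{31}{52} \cdot 16 = \frac{124}{13}$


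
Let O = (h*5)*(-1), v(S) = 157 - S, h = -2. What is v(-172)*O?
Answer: 3290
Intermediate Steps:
O = 10 (O = -2*5*(-1) = -10*(-1) = 10)
v(-172)*O = (157 - 1*(-172))*10 = (157 + 172)*10 = 329*10 = 3290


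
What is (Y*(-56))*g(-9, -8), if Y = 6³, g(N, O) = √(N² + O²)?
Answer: -12096*√145 ≈ -1.4566e+5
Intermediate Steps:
Y = 216
(Y*(-56))*g(-9, -8) = (216*(-56))*√((-9)² + (-8)²) = -12096*√(81 + 64) = -12096*√145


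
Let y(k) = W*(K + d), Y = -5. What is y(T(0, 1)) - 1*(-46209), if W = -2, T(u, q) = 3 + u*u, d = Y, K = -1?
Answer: 46221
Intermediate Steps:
d = -5
T(u, q) = 3 + u²
y(k) = 12 (y(k) = -2*(-1 - 5) = -2*(-6) = 12)
y(T(0, 1)) - 1*(-46209) = 12 - 1*(-46209) = 12 + 46209 = 46221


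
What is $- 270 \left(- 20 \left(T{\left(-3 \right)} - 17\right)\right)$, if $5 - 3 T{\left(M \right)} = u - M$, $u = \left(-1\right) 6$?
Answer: $-77400$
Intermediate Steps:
$u = -6$
$T{\left(M \right)} = \frac{11}{3} + \frac{M}{3}$ ($T{\left(M \right)} = \frac{5}{3} - \frac{-6 - M}{3} = \frac{5}{3} + \left(2 + \frac{M}{3}\right) = \frac{11}{3} + \frac{M}{3}$)
$- 270 \left(- 20 \left(T{\left(-3 \right)} - 17\right)\right) = - 270 \left(- 20 \left(\left(\frac{11}{3} + \frac{1}{3} \left(-3\right)\right) - 17\right)\right) = - 270 \left(- 20 \left(\left(\frac{11}{3} - 1\right) - 17\right)\right) = - 270 \left(- 20 \left(\frac{8}{3} - 17\right)\right) = - 270 \left(\left(-20\right) \left(- \frac{43}{3}\right)\right) = \left(-270\right) \frac{860}{3} = -77400$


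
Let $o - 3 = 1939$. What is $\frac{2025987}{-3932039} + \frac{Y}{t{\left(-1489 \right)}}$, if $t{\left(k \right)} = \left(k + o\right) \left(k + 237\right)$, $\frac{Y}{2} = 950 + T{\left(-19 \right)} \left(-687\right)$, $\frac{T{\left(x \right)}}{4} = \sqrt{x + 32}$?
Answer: $- \frac{289130389268}{557519877771} + \frac{458 \sqrt{13}}{47263} \approx -0.48366$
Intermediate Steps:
$o = 1942$ ($o = 3 + 1939 = 1942$)
$T{\left(x \right)} = 4 \sqrt{32 + x}$ ($T{\left(x \right)} = 4 \sqrt{x + 32} = 4 \sqrt{32 + x}$)
$Y = 1900 - 5496 \sqrt{13}$ ($Y = 2 \left(950 + 4 \sqrt{32 - 19} \left(-687\right)\right) = 2 \left(950 + 4 \sqrt{13} \left(-687\right)\right) = 2 \left(950 - 2748 \sqrt{13}\right) = 1900 - 5496 \sqrt{13} \approx -17916.0$)
$t{\left(k \right)} = \left(237 + k\right) \left(1942 + k\right)$ ($t{\left(k \right)} = \left(k + 1942\right) \left(k + 237\right) = \left(1942 + k\right) \left(237 + k\right) = \left(237 + k\right) \left(1942 + k\right)$)
$\frac{2025987}{-3932039} + \frac{Y}{t{\left(-1489 \right)}} = \frac{2025987}{-3932039} + \frac{1900 - 5496 \sqrt{13}}{460254 + \left(-1489\right)^{2} + 2179 \left(-1489\right)} = 2025987 \left(- \frac{1}{3932039}\right) + \frac{1900 - 5496 \sqrt{13}}{460254 + 2217121 - 3244531} = - \frac{2025987}{3932039} + \frac{1900 - 5496 \sqrt{13}}{-567156} = - \frac{2025987}{3932039} + \left(1900 - 5496 \sqrt{13}\right) \left(- \frac{1}{567156}\right) = - \frac{2025987}{3932039} - \left(\frac{475}{141789} - \frac{458 \sqrt{13}}{47263}\right) = - \frac{289130389268}{557519877771} + \frac{458 \sqrt{13}}{47263}$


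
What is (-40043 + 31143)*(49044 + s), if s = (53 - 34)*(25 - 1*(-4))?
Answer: -441395500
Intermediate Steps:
s = 551 (s = 19*(25 + 4) = 19*29 = 551)
(-40043 + 31143)*(49044 + s) = (-40043 + 31143)*(49044 + 551) = -8900*49595 = -441395500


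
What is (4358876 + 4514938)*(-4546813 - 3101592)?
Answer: -67870523366670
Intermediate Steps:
(4358876 + 4514938)*(-4546813 - 3101592) = 8873814*(-7648405) = -67870523366670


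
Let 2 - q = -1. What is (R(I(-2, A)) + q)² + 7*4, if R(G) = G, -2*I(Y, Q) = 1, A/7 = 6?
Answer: 137/4 ≈ 34.250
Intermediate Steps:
A = 42 (A = 7*6 = 42)
I(Y, Q) = -½ (I(Y, Q) = -½*1 = -½)
q = 3 (q = 2 - 1*(-1) = 2 + 1 = 3)
(R(I(-2, A)) + q)² + 7*4 = (-½ + 3)² + 7*4 = (5/2)² + 28 = 25/4 + 28 = 137/4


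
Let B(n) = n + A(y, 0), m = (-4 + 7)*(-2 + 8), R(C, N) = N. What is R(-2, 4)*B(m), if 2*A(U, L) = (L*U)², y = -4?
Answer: 72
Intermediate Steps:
m = 18 (m = 3*6 = 18)
A(U, L) = L²*U²/2 (A(U, L) = (L*U)²/2 = (L²*U²)/2 = L²*U²/2)
B(n) = n (B(n) = n + (½)*0²*(-4)² = n + (½)*0*16 = n + 0 = n)
R(-2, 4)*B(m) = 4*18 = 72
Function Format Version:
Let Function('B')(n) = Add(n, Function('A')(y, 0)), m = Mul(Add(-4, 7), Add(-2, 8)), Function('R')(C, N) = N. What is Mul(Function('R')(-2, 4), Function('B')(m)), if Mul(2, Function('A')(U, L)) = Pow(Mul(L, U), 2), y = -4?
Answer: 72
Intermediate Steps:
m = 18 (m = Mul(3, 6) = 18)
Function('A')(U, L) = Mul(Rational(1, 2), Pow(L, 2), Pow(U, 2)) (Function('A')(U, L) = Mul(Rational(1, 2), Pow(Mul(L, U), 2)) = Mul(Rational(1, 2), Mul(Pow(L, 2), Pow(U, 2))) = Mul(Rational(1, 2), Pow(L, 2), Pow(U, 2)))
Function('B')(n) = n (Function('B')(n) = Add(n, Mul(Rational(1, 2), Pow(0, 2), Pow(-4, 2))) = Add(n, Mul(Rational(1, 2), 0, 16)) = Add(n, 0) = n)
Mul(Function('R')(-2, 4), Function('B')(m)) = Mul(4, 18) = 72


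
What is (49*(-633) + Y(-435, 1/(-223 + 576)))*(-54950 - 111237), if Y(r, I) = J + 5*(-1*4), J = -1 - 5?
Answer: 5158943041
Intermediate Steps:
J = -6
Y(r, I) = -26 (Y(r, I) = -6 + 5*(-1*4) = -6 + 5*(-4) = -6 - 20 = -26)
(49*(-633) + Y(-435, 1/(-223 + 576)))*(-54950 - 111237) = (49*(-633) - 26)*(-54950 - 111237) = (-31017 - 26)*(-166187) = -31043*(-166187) = 5158943041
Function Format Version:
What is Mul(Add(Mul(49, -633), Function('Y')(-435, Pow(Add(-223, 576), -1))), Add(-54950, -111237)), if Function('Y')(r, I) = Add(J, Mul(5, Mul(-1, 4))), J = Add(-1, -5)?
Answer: 5158943041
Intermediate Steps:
J = -6
Function('Y')(r, I) = -26 (Function('Y')(r, I) = Add(-6, Mul(5, Mul(-1, 4))) = Add(-6, Mul(5, -4)) = Add(-6, -20) = -26)
Mul(Add(Mul(49, -633), Function('Y')(-435, Pow(Add(-223, 576), -1))), Add(-54950, -111237)) = Mul(Add(Mul(49, -633), -26), Add(-54950, -111237)) = Mul(Add(-31017, -26), -166187) = Mul(-31043, -166187) = 5158943041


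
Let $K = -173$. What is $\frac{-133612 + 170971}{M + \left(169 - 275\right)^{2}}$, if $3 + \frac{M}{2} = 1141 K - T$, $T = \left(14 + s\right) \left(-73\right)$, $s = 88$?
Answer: $- \frac{12453}{122888} \approx -0.10134$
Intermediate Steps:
$T = -7446$ ($T = \left(14 + 88\right) \left(-73\right) = 102 \left(-73\right) = -7446$)
$M = -379900$ ($M = -6 + 2 \left(1141 \left(-173\right) - -7446\right) = -6 + 2 \left(-197393 + 7446\right) = -6 + 2 \left(-189947\right) = -6 - 379894 = -379900$)
$\frac{-133612 + 170971}{M + \left(169 - 275\right)^{2}} = \frac{-133612 + 170971}{-379900 + \left(169 - 275\right)^{2}} = \frac{37359}{-379900 + \left(-106\right)^{2}} = \frac{37359}{-379900 + 11236} = \frac{37359}{-368664} = 37359 \left(- \frac{1}{368664}\right) = - \frac{12453}{122888}$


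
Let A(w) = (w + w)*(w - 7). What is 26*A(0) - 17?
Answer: -17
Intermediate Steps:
A(w) = 2*w*(-7 + w) (A(w) = (2*w)*(-7 + w) = 2*w*(-7 + w))
26*A(0) - 17 = 26*(2*0*(-7 + 0)) - 17 = 26*(2*0*(-7)) - 17 = 26*0 - 17 = 0 - 17 = -17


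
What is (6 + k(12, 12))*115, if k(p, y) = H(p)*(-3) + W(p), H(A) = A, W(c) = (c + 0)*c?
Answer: 13110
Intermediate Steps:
W(c) = c² (W(c) = c*c = c²)
k(p, y) = p² - 3*p (k(p, y) = p*(-3) + p² = -3*p + p² = p² - 3*p)
(6 + k(12, 12))*115 = (6 + 12*(-3 + 12))*115 = (6 + 12*9)*115 = (6 + 108)*115 = 114*115 = 13110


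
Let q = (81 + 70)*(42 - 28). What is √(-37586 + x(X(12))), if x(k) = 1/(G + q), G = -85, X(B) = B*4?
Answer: I*√154735583797/2029 ≈ 193.87*I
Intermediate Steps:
X(B) = 4*B
q = 2114 (q = 151*14 = 2114)
x(k) = 1/2029 (x(k) = 1/(-85 + 2114) = 1/2029)
√(-37586 + x(X(12))) = √(-37586 + 1/2029) = √(-76261993/2029) = I*√154735583797/2029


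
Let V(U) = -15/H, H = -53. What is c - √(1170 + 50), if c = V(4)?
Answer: 15/53 - 2*√305 ≈ -34.646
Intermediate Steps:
V(U) = 15/53 (V(U) = -15/(-53) = -15*(-1/53) = 15/53)
c = 15/53 ≈ 0.28302
c - √(1170 + 50) = 15/53 - √(1170 + 50) = 15/53 - √1220 = 15/53 - 2*√305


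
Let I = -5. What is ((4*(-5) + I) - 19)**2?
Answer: 1936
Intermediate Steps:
((4*(-5) + I) - 19)**2 = ((4*(-5) - 5) - 19)**2 = ((-20 - 5) - 19)**2 = (-25 - 19)**2 = (-44)**2 = 1936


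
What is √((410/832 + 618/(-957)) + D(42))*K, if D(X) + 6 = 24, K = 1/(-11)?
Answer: -√19643269074/364936 ≈ -0.38405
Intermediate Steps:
K = -1/11 ≈ -0.090909
D(X) = 18 (D(X) = -6 + 24 = 18)
√((410/832 + 618/(-957)) + D(42))*K = √((410/832 + 618/(-957)) + 18)*(-1/11) = √((410*(1/832) + 618*(-1/957)) + 18)*(-1/11) = √((205/416 - 206/319) + 18)*(-1/11) = √(-20301/132704 + 18)*(-1/11) = √(2368371/132704)*(-1/11) = (√19643269074/33176)*(-1/11) = -√19643269074/364936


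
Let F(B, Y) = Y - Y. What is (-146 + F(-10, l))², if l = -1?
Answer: 21316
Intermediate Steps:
F(B, Y) = 0
(-146 + F(-10, l))² = (-146 + 0)² = (-146)² = 21316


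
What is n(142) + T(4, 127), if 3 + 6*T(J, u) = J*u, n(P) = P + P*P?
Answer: 122341/6 ≈ 20390.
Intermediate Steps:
n(P) = P + P²
T(J, u) = -½ + J*u/6 (T(J, u) = -½ + (J*u)/6 = -½ + J*u/6)
n(142) + T(4, 127) = 142*(1 + 142) + (-½ + (⅙)*4*127) = 142*143 + (-½ + 254/3) = 20306 + 505/6 = 122341/6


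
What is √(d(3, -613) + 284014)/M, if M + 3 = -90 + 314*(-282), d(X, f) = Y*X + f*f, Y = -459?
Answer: -√658406/88641 ≈ -0.0091540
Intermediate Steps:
d(X, f) = f² - 459*X (d(X, f) = -459*X + f*f = -459*X + f² = f² - 459*X)
M = -88641 (M = -3 + (-90 + 314*(-282)) = -3 + (-90 - 88548) = -3 - 88638 = -88641)
√(d(3, -613) + 284014)/M = √(((-613)² - 459*3) + 284014)/(-88641) = √((375769 - 1377) + 284014)*(-1/88641) = √(374392 + 284014)*(-1/88641) = √658406*(-1/88641) = -√658406/88641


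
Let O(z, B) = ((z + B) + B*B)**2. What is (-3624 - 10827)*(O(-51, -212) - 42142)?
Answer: -28849248344169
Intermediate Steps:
O(z, B) = (B + z + B**2)**2 (O(z, B) = ((B + z) + B**2)**2 = (B + z + B**2)**2)
(-3624 - 10827)*(O(-51, -212) - 42142) = (-3624 - 10827)*((-212 - 51 + (-212)**2)**2 - 42142) = -14451*((-212 - 51 + 44944)**2 - 42142) = -14451*(44681**2 - 42142) = -14451*(1996391761 - 42142) = -14451*1996349619 = -28849248344169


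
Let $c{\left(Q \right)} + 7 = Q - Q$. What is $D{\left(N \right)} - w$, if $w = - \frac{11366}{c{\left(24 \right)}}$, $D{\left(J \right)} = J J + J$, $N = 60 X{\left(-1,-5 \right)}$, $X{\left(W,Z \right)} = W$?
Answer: $\frac{13414}{7} \approx 1916.3$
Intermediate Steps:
$N = -60$ ($N = 60 \left(-1\right) = -60$)
$c{\left(Q \right)} = -7$ ($c{\left(Q \right)} = -7 + \left(Q - Q\right) = -7 + 0 = -7$)
$D{\left(J \right)} = J + J^{2}$ ($D{\left(J \right)} = J^{2} + J = J + J^{2}$)
$w = \frac{11366}{7}$ ($w = - \frac{11366}{-7} = \left(-11366\right) \left(- \frac{1}{7}\right) = \frac{11366}{7} \approx 1623.7$)
$D{\left(N \right)} - w = - 60 \left(1 - 60\right) - \frac{11366}{7} = \left(-60\right) \left(-59\right) - \frac{11366}{7} = 3540 - \frac{11366}{7} = \frac{13414}{7}$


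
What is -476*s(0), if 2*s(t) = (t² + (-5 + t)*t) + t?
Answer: 0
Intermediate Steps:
s(t) = t/2 + t²/2 + t*(-5 + t)/2 (s(t) = ((t² + (-5 + t)*t) + t)/2 = ((t² + t*(-5 + t)) + t)/2 = (t + t² + t*(-5 + t))/2 = t/2 + t²/2 + t*(-5 + t)/2)
-476*s(0) = -0*(-2 + 0) = -0*(-2) = -476*0 = 0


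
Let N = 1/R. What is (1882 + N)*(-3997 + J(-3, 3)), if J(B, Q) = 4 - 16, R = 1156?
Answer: -8721952337/1156 ≈ -7.5449e+6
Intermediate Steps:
J(B, Q) = -12
N = 1/1156 ≈ 0.00086505
(1882 + N)*(-3997 + J(-3, 3)) = (1882 + 1/1156)*(-3997 - 12) = (2175593/1156)*(-4009) = -8721952337/1156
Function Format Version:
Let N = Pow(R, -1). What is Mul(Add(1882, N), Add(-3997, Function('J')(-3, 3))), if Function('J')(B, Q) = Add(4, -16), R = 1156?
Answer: Rational(-8721952337, 1156) ≈ -7.5449e+6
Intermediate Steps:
Function('J')(B, Q) = -12
N = Rational(1, 1156) (N = Pow(1156, -1) = Rational(1, 1156) ≈ 0.00086505)
Mul(Add(1882, N), Add(-3997, Function('J')(-3, 3))) = Mul(Add(1882, Rational(1, 1156)), Add(-3997, -12)) = Mul(Rational(2175593, 1156), -4009) = Rational(-8721952337, 1156)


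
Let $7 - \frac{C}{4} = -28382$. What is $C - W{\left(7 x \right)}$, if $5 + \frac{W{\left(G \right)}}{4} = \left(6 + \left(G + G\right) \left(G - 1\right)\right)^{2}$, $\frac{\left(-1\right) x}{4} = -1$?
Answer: $-9103720$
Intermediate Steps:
$C = 113556$ ($C = 28 - -113528 = 28 + 113528 = 113556$)
$x = 4$ ($x = \left(-4\right) \left(-1\right) = 4$)
$W{\left(G \right)} = -20 + 4 \left(6 + 2 G \left(-1 + G\right)\right)^{2}$ ($W{\left(G \right)} = -20 + 4 \left(6 + \left(G + G\right) \left(G - 1\right)\right)^{2} = -20 + 4 \left(6 + 2 G \left(-1 + G\right)\right)^{2}$)
$C - W{\left(7 x \right)} = 113556 - \left(-20 + 16 \left(3 + \left(7 \cdot 4\right)^{2} - 7 \cdot 4\right)^{2}\right) = 113556 - \left(-20 + 16 \left(3 + 28^{2} - 28\right)^{2}\right) = 113556 - \left(-20 + 16 \left(3 + 784 - 28\right)^{2}\right) = 113556 - \left(-20 + 16 \cdot 759^{2}\right) = 113556 - \left(-20 + 16 \cdot 576081\right) = 113556 - \left(-20 + 9217296\right) = 113556 - 9217276 = -9103720$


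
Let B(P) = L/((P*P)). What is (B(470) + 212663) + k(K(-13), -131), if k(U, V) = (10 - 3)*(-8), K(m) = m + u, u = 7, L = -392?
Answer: 11741221477/55225 ≈ 2.1261e+5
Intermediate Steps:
K(m) = 7 + m (K(m) = m + 7 = 7 + m)
B(P) = -392/P**2
k(U, V) = -56 (k(U, V) = 7*(-8) = -56)
(B(470) + 212663) + k(K(-13), -131) = (-392/470**2 + 212663) - 56 = (-392*1/220900 + 212663) - 56 = (-98/55225 + 212663) - 56 = 11744314077/55225 - 56 = 11741221477/55225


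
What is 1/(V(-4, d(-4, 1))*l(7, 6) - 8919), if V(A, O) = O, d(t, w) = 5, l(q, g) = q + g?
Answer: -1/8854 ≈ -0.00011294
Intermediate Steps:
l(q, g) = g + q
1/(V(-4, d(-4, 1))*l(7, 6) - 8919) = 1/(5*(6 + 7) - 8919) = 1/(5*13 - 8919) = 1/(65 - 8919) = 1/(-8854) = -1/8854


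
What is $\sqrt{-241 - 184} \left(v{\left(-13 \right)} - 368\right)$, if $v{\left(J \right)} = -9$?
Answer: $- 1885 i \sqrt{17} \approx - 7772.1 i$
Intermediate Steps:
$\sqrt{-241 - 184} \left(v{\left(-13 \right)} - 368\right) = \sqrt{-241 - 184} \left(-9 - 368\right) = \sqrt{-425} \left(-377\right) = 5 i \sqrt{17} \left(-377\right) = - 1885 i \sqrt{17}$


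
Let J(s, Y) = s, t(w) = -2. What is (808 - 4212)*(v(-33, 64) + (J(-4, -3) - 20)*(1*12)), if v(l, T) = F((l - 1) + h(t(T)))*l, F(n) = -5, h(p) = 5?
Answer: 418692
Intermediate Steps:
v(l, T) = -5*l
(808 - 4212)*(v(-33, 64) + (J(-4, -3) - 20)*(1*12)) = (808 - 4212)*(-5*(-33) + (-4 - 20)*(1*12)) = -3404*(165 - 24*12) = -3404*(165 - 288) = -3404*(-123) = 418692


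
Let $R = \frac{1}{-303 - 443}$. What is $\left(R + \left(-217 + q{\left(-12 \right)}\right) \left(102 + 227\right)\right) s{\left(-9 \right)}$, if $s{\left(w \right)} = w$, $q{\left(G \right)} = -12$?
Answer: $\frac{505839483}{746} \approx 6.7807 \cdot 10^{5}$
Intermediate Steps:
$R = - \frac{1}{746}$ ($R = \frac{1}{-746} = - \frac{1}{746} \approx -0.0013405$)
$\left(R + \left(-217 + q{\left(-12 \right)}\right) \left(102 + 227\right)\right) s{\left(-9 \right)} = \left(- \frac{1}{746} + \left(-217 - 12\right) \left(102 + 227\right)\right) \left(-9\right) = \left(- \frac{1}{746} - 75341\right) \left(-9\right) = \left(- \frac{56204387}{746}\right) \left(-9\right) = \frac{505839483}{746}$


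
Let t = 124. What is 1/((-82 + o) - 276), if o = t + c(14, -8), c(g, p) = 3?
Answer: -1/231 ≈ -0.0043290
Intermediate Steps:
o = 127 (o = 124 + 3 = 127)
1/((-82 + o) - 276) = 1/((-82 + 127) - 276) = 1/(45 - 276) = 1/(-231) = -1/231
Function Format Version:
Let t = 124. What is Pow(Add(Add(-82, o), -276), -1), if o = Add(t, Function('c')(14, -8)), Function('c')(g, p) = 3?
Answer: Rational(-1, 231) ≈ -0.0043290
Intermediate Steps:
o = 127 (o = Add(124, 3) = 127)
Pow(Add(Add(-82, o), -276), -1) = Pow(Add(Add(-82, 127), -276), -1) = Pow(Add(45, -276), -1) = Pow(-231, -1) = Rational(-1, 231)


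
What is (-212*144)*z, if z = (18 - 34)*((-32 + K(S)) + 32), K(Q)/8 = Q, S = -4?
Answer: -15630336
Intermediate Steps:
K(Q) = 8*Q
z = 512 (z = (18 - 34)*((-32 + 8*(-4)) + 32) = -16*((-32 - 32) + 32) = -16*(-64 + 32) = -16*(-32) = 512)
(-212*144)*z = -212*144*512 = -30528*512 = -15630336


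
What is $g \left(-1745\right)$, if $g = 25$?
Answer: $-43625$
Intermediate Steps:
$g \left(-1745\right) = 25 \left(-1745\right) = -43625$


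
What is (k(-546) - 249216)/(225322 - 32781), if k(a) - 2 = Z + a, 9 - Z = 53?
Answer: -249804/192541 ≈ -1.2974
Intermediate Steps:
Z = -44 (Z = 9 - 1*53 = 9 - 53 = -44)
k(a) = -42 + a (k(a) = 2 + (-44 + a) = -42 + a)
(k(-546) - 249216)/(225322 - 32781) = ((-42 - 546) - 249216)/(225322 - 32781) = (-588 - 249216)/192541 = -249804*1/192541 = -249804/192541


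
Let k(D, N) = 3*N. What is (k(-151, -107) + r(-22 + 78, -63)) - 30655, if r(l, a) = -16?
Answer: -30992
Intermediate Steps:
(k(-151, -107) + r(-22 + 78, -63)) - 30655 = (3*(-107) - 16) - 30655 = (-321 - 16) - 30655 = -337 - 30655 = -30992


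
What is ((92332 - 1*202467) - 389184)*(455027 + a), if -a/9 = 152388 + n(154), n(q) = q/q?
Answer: 457612881206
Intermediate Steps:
n(q) = 1
a = -1371501 (a = -9*(152388 + 1) = -9*152389 = -1371501)
((92332 - 1*202467) - 389184)*(455027 + a) = ((92332 - 1*202467) - 389184)*(455027 - 1371501) = ((92332 - 202467) - 389184)*(-916474) = (-110135 - 389184)*(-916474) = -499319*(-916474) = 457612881206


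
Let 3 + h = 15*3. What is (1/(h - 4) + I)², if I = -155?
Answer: 34680321/1444 ≈ 24017.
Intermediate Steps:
h = 42 (h = -3 + 15*3 = -3 + 45 = 42)
(1/(h - 4) + I)² = (1/(42 - 4) - 155)² = (1/38 - 155)² = (-5889/38)² = 34680321/1444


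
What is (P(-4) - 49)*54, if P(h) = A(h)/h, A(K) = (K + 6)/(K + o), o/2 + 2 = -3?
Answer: -37017/14 ≈ -2644.1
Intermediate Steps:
o = -10 (o = -4 + 2*(-3) = -4 - 6 = -10)
A(K) = (6 + K)/(-10 + K) (A(K) = (K + 6)/(K - 10) = (6 + K)/(-10 + K))
P(h) = (6 + h)/(h*(-10 + h)) (P(h) = ((6 + h)/(-10 + h))/h = (6 + h)/(h*(-10 + h)))
(P(-4) - 49)*54 = ((6 - 4)/((-4)*(-10 - 4)) - 49)*54 = (-1/4*2/(-14) - 49)*54 = (-1/4*(-1/14)*2 - 49)*54 = (1/28 - 49)*54 = -1371/28*54 = -37017/14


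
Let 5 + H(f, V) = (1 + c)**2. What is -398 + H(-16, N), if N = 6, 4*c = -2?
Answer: -1611/4 ≈ -402.75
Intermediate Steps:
c = -1/2 (c = (1/4)*(-2) = -1/2 ≈ -0.50000)
H(f, V) = -19/4 (H(f, V) = -5 + (1 - 1/2)**2 = -5 + (1/2)**2 = -5 + 1/4 = -19/4)
-398 + H(-16, N) = -398 - 19/4 = -1611/4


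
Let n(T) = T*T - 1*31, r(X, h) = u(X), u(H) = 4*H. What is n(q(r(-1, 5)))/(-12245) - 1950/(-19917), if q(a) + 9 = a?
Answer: 7043068/81294555 ≈ 0.086636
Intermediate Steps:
r(X, h) = 4*X
q(a) = -9 + a
n(T) = -31 + T² (n(T) = T² - 31 = -31 + T²)
n(q(r(-1, 5)))/(-12245) - 1950/(-19917) = (-31 + (-9 + 4*(-1))²)/(-12245) - 1950/(-19917) = (-31 + (-9 - 4)²)*(-1/12245) - 1950*(-1/19917) = (-31 + (-13)²)*(-1/12245) + 650/6639 = (-31 + 169)*(-1/12245) + 650/6639 = 138*(-1/12245) + 650/6639 = -138/12245 + 650/6639 = 7043068/81294555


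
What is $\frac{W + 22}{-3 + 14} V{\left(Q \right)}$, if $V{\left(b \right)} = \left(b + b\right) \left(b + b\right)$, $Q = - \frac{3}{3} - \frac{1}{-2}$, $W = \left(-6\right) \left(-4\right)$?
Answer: $\frac{46}{11} \approx 4.1818$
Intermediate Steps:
$W = 24$
$Q = - \frac{1}{2}$ ($Q = \left(-3\right) \frac{1}{3} - - \frac{1}{2} = -1 + \frac{1}{2} = - \frac{1}{2} \approx -0.5$)
$V{\left(b \right)} = 4 b^{2}$ ($V{\left(b \right)} = 2 b 2 b = 4 b^{2}$)
$\frac{W + 22}{-3 + 14} V{\left(Q \right)} = \frac{24 + 22}{-3 + 14} \cdot 4 \left(- \frac{1}{2}\right)^{2} = \frac{46}{11} \cdot 4 \cdot \frac{1}{4} = 46 \cdot \frac{1}{11} \cdot 1 = \frac{46}{11} \cdot 1 = \frac{46}{11}$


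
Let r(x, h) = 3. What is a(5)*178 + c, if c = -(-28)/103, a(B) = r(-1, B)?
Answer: 55030/103 ≈ 534.27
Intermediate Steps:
a(B) = 3
c = 28/103 (c = -(-28)/103 = -1*(-28/103) = 28/103 ≈ 0.27184)
a(5)*178 + c = 3*178 + 28/103 = 534 + 28/103 = 55030/103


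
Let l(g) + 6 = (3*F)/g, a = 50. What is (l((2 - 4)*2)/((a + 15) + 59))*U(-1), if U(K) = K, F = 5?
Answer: 39/496 ≈ 0.078629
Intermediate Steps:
l(g) = -6 + 15/g (l(g) = -6 + (3*5)/g = -6 + 15/g)
(l((2 - 4)*2)/((a + 15) + 59))*U(-1) = ((-6 + 15/(((2 - 4)*2)))/((50 + 15) + 59))*(-1) = ((-6 + 15/((-2*2)))/(65 + 59))*(-1) = ((-6 + 15/(-4))/124)*(-1) = ((-6 + 15*(-1/4))/124)*(-1) = ((-6 - 15/4)/124)*(-1) = ((1/124)*(-39/4))*(-1) = -39/496*(-1) = 39/496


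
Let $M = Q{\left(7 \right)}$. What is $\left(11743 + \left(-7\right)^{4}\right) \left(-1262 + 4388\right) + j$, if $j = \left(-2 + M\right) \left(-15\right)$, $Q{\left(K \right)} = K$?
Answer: $44214069$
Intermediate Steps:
$M = 7$
$j = -75$ ($j = \left(-2 + 7\right) \left(-15\right) = 5 \left(-15\right) = -75$)
$\left(11743 + \left(-7\right)^{4}\right) \left(-1262 + 4388\right) + j = \left(11743 + \left(-7\right)^{4}\right) \left(-1262 + 4388\right) - 75 = \left(11743 + 2401\right) 3126 - 75 = 14144 \cdot 3126 - 75 = 44214144 - 75 = 44214069$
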